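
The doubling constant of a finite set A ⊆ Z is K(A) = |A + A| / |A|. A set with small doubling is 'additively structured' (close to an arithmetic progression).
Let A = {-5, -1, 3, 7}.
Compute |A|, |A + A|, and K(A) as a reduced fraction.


|A| = 4.
Compute A + A by enumerating all 16 pairs.
A + A = {-10, -6, -2, 2, 6, 10, 14}, so |A + A| = 7.
K = |A + A| / |A| = 7/4 (already in lowest terms) ≈ 1.7500.
Reference: AP of size 4 gives K = 7/4 ≈ 1.7500; a fully generic set of size 4 gives K ≈ 2.5000.

|A| = 4, |A + A| = 7, K = 7/4.


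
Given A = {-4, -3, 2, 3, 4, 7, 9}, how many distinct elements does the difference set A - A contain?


A - A = {a - a' : a, a' ∈ A}; |A| = 7.
Bounds: 2|A|-1 ≤ |A - A| ≤ |A|² - |A| + 1, i.e. 13 ≤ |A - A| ≤ 43.
Note: 0 ∈ A - A always (from a - a). The set is symmetric: if d ∈ A - A then -d ∈ A - A.
Enumerate nonzero differences d = a - a' with a > a' (then include -d):
Positive differences: {1, 2, 3, 4, 5, 6, 7, 8, 10, 11, 12, 13}
Full difference set: {0} ∪ (positive diffs) ∪ (negative diffs).
|A - A| = 1 + 2·12 = 25 (matches direct enumeration: 25).

|A - A| = 25


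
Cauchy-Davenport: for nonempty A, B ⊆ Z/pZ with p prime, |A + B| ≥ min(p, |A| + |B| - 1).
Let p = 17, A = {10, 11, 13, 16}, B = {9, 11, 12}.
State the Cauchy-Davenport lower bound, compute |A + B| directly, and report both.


Cauchy-Davenport: |A + B| ≥ min(p, |A| + |B| - 1) for A, B nonempty in Z/pZ.
|A| = 4, |B| = 3, p = 17.
CD lower bound = min(17, 4 + 3 - 1) = min(17, 6) = 6.
Compute A + B mod 17 directly:
a = 10: 10+9=2, 10+11=4, 10+12=5
a = 11: 11+9=3, 11+11=5, 11+12=6
a = 13: 13+9=5, 13+11=7, 13+12=8
a = 16: 16+9=8, 16+11=10, 16+12=11
A + B = {2, 3, 4, 5, 6, 7, 8, 10, 11}, so |A + B| = 9.
Verify: 9 ≥ 6? Yes ✓.

CD lower bound = 6, actual |A + B| = 9.


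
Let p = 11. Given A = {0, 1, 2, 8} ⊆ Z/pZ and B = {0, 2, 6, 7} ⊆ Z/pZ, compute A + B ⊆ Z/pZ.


Work in Z/11Z: reduce every sum a + b modulo 11.
Enumerate all 16 pairs:
a = 0: 0+0=0, 0+2=2, 0+6=6, 0+7=7
a = 1: 1+0=1, 1+2=3, 1+6=7, 1+7=8
a = 2: 2+0=2, 2+2=4, 2+6=8, 2+7=9
a = 8: 8+0=8, 8+2=10, 8+6=3, 8+7=4
Distinct residues collected: {0, 1, 2, 3, 4, 6, 7, 8, 9, 10}
|A + B| = 10 (out of 11 total residues).

A + B = {0, 1, 2, 3, 4, 6, 7, 8, 9, 10}


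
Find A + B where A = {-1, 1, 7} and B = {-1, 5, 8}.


A + B = {a + b : a ∈ A, b ∈ B}.
Enumerate all |A|·|B| = 3·3 = 9 pairs (a, b) and collect distinct sums.
a = -1: -1+-1=-2, -1+5=4, -1+8=7
a = 1: 1+-1=0, 1+5=6, 1+8=9
a = 7: 7+-1=6, 7+5=12, 7+8=15
Collecting distinct sums: A + B = {-2, 0, 4, 6, 7, 9, 12, 15}
|A + B| = 8

A + B = {-2, 0, 4, 6, 7, 9, 12, 15}


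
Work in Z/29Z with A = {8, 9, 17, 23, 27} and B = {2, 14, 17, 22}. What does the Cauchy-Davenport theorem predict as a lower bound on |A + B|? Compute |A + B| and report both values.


Cauchy-Davenport: |A + B| ≥ min(p, |A| + |B| - 1) for A, B nonempty in Z/pZ.
|A| = 5, |B| = 4, p = 29.
CD lower bound = min(29, 5 + 4 - 1) = min(29, 8) = 8.
Compute A + B mod 29 directly:
a = 8: 8+2=10, 8+14=22, 8+17=25, 8+22=1
a = 9: 9+2=11, 9+14=23, 9+17=26, 9+22=2
a = 17: 17+2=19, 17+14=2, 17+17=5, 17+22=10
a = 23: 23+2=25, 23+14=8, 23+17=11, 23+22=16
a = 27: 27+2=0, 27+14=12, 27+17=15, 27+22=20
A + B = {0, 1, 2, 5, 8, 10, 11, 12, 15, 16, 19, 20, 22, 23, 25, 26}, so |A + B| = 16.
Verify: 16 ≥ 8? Yes ✓.

CD lower bound = 8, actual |A + B| = 16.


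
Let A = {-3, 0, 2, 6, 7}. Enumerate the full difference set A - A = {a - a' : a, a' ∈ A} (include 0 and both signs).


A - A = {a - a' : a, a' ∈ A}.
Compute a - a' for each ordered pair (a, a'):
a = -3: -3--3=0, -3-0=-3, -3-2=-5, -3-6=-9, -3-7=-10
a = 0: 0--3=3, 0-0=0, 0-2=-2, 0-6=-6, 0-7=-7
a = 2: 2--3=5, 2-0=2, 2-2=0, 2-6=-4, 2-7=-5
a = 6: 6--3=9, 6-0=6, 6-2=4, 6-6=0, 6-7=-1
a = 7: 7--3=10, 7-0=7, 7-2=5, 7-6=1, 7-7=0
Collecting distinct values (and noting 0 appears from a-a):
A - A = {-10, -9, -7, -6, -5, -4, -3, -2, -1, 0, 1, 2, 3, 4, 5, 6, 7, 9, 10}
|A - A| = 19

A - A = {-10, -9, -7, -6, -5, -4, -3, -2, -1, 0, 1, 2, 3, 4, 5, 6, 7, 9, 10}


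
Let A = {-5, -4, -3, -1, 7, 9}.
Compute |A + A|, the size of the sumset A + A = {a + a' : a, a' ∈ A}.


A + A = {a + a' : a, a' ∈ A}; |A| = 6.
General bounds: 2|A| - 1 ≤ |A + A| ≤ |A|(|A|+1)/2, i.e. 11 ≤ |A + A| ≤ 21.
Lower bound 2|A|-1 is attained iff A is an arithmetic progression.
Enumerate sums a + a' for a ≤ a' (symmetric, so this suffices):
a = -5: -5+-5=-10, -5+-4=-9, -5+-3=-8, -5+-1=-6, -5+7=2, -5+9=4
a = -4: -4+-4=-8, -4+-3=-7, -4+-1=-5, -4+7=3, -4+9=5
a = -3: -3+-3=-6, -3+-1=-4, -3+7=4, -3+9=6
a = -1: -1+-1=-2, -1+7=6, -1+9=8
a = 7: 7+7=14, 7+9=16
a = 9: 9+9=18
Distinct sums: {-10, -9, -8, -7, -6, -5, -4, -2, 2, 3, 4, 5, 6, 8, 14, 16, 18}
|A + A| = 17

|A + A| = 17


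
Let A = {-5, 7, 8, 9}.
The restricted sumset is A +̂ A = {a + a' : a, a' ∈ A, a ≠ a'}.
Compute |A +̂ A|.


Restricted sumset: A +̂ A = {a + a' : a ∈ A, a' ∈ A, a ≠ a'}.
Equivalently, take A + A and drop any sum 2a that is achievable ONLY as a + a for a ∈ A (i.e. sums representable only with equal summands).
Enumerate pairs (a, a') with a < a' (symmetric, so each unordered pair gives one sum; this covers all a ≠ a'):
  -5 + 7 = 2
  -5 + 8 = 3
  -5 + 9 = 4
  7 + 8 = 15
  7 + 9 = 16
  8 + 9 = 17
Collected distinct sums: {2, 3, 4, 15, 16, 17}
|A +̂ A| = 6
(Reference bound: |A +̂ A| ≥ 2|A| - 3 for |A| ≥ 2, with |A| = 4 giving ≥ 5.)

|A +̂ A| = 6


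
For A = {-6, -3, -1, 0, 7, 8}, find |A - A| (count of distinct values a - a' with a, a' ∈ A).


A - A = {a - a' : a, a' ∈ A}; |A| = 6.
Bounds: 2|A|-1 ≤ |A - A| ≤ |A|² - |A| + 1, i.e. 11 ≤ |A - A| ≤ 31.
Note: 0 ∈ A - A always (from a - a). The set is symmetric: if d ∈ A - A then -d ∈ A - A.
Enumerate nonzero differences d = a - a' with a > a' (then include -d):
Positive differences: {1, 2, 3, 5, 6, 7, 8, 9, 10, 11, 13, 14}
Full difference set: {0} ∪ (positive diffs) ∪ (negative diffs).
|A - A| = 1 + 2·12 = 25 (matches direct enumeration: 25).

|A - A| = 25


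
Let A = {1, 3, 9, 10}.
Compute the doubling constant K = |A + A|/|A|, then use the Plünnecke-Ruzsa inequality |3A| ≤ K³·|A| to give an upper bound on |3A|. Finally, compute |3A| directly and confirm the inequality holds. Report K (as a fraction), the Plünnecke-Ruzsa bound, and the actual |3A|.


|A| = 4.
Step 1: Compute A + A by enumerating all 16 pairs.
A + A = {2, 4, 6, 10, 11, 12, 13, 18, 19, 20}, so |A + A| = 10.
Step 2: Doubling constant K = |A + A|/|A| = 10/4 = 10/4 ≈ 2.5000.
Step 3: Plünnecke-Ruzsa gives |3A| ≤ K³·|A| = (2.5000)³ · 4 ≈ 62.5000.
Step 4: Compute 3A = A + A + A directly by enumerating all triples (a,b,c) ∈ A³; |3A| = 19.
Step 5: Check 19 ≤ 62.5000? Yes ✓.

K = 10/4, Plünnecke-Ruzsa bound K³|A| ≈ 62.5000, |3A| = 19, inequality holds.


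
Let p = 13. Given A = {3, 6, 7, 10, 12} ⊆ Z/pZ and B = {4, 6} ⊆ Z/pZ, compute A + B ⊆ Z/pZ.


Work in Z/13Z: reduce every sum a + b modulo 13.
Enumerate all 10 pairs:
a = 3: 3+4=7, 3+6=9
a = 6: 6+4=10, 6+6=12
a = 7: 7+4=11, 7+6=0
a = 10: 10+4=1, 10+6=3
a = 12: 12+4=3, 12+6=5
Distinct residues collected: {0, 1, 3, 5, 7, 9, 10, 11, 12}
|A + B| = 9 (out of 13 total residues).

A + B = {0, 1, 3, 5, 7, 9, 10, 11, 12}


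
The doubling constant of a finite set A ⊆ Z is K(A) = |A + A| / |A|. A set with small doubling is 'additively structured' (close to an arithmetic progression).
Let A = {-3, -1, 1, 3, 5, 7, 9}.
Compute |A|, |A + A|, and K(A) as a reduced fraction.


|A| = 7.
Compute A + A by enumerating all 49 pairs.
A + A = {-6, -4, -2, 0, 2, 4, 6, 8, 10, 12, 14, 16, 18}, so |A + A| = 13.
K = |A + A| / |A| = 13/7 (already in lowest terms) ≈ 1.8571.
Reference: AP of size 7 gives K = 13/7 ≈ 1.8571; a fully generic set of size 7 gives K ≈ 4.0000.

|A| = 7, |A + A| = 13, K = 13/7.


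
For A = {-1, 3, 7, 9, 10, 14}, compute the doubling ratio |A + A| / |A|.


|A| = 6.
Compute A + A by enumerating all 36 pairs.
A + A = {-2, 2, 6, 8, 9, 10, 12, 13, 14, 16, 17, 18, 19, 20, 21, 23, 24, 28}, so |A + A| = 18.
K = |A + A| / |A| = 18/6 = 3/1 ≈ 3.0000.
Reference: AP of size 6 gives K = 11/6 ≈ 1.8333; a fully generic set of size 6 gives K ≈ 3.5000.

|A| = 6, |A + A| = 18, K = 18/6 = 3/1.


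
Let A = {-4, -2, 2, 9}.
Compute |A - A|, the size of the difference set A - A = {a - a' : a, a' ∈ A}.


A - A = {a - a' : a, a' ∈ A}; |A| = 4.
Bounds: 2|A|-1 ≤ |A - A| ≤ |A|² - |A| + 1, i.e. 7 ≤ |A - A| ≤ 13.
Note: 0 ∈ A - A always (from a - a). The set is symmetric: if d ∈ A - A then -d ∈ A - A.
Enumerate nonzero differences d = a - a' with a > a' (then include -d):
Positive differences: {2, 4, 6, 7, 11, 13}
Full difference set: {0} ∪ (positive diffs) ∪ (negative diffs).
|A - A| = 1 + 2·6 = 13 (matches direct enumeration: 13).

|A - A| = 13


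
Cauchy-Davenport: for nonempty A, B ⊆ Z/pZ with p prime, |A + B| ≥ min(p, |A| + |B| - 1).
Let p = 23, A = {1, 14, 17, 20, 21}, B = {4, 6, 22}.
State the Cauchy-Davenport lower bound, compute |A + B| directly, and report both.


Cauchy-Davenport: |A + B| ≥ min(p, |A| + |B| - 1) for A, B nonempty in Z/pZ.
|A| = 5, |B| = 3, p = 23.
CD lower bound = min(23, 5 + 3 - 1) = min(23, 7) = 7.
Compute A + B mod 23 directly:
a = 1: 1+4=5, 1+6=7, 1+22=0
a = 14: 14+4=18, 14+6=20, 14+22=13
a = 17: 17+4=21, 17+6=0, 17+22=16
a = 20: 20+4=1, 20+6=3, 20+22=19
a = 21: 21+4=2, 21+6=4, 21+22=20
A + B = {0, 1, 2, 3, 4, 5, 7, 13, 16, 18, 19, 20, 21}, so |A + B| = 13.
Verify: 13 ≥ 7? Yes ✓.

CD lower bound = 7, actual |A + B| = 13.


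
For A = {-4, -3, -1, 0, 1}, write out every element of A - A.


A - A = {a - a' : a, a' ∈ A}.
Compute a - a' for each ordered pair (a, a'):
a = -4: -4--4=0, -4--3=-1, -4--1=-3, -4-0=-4, -4-1=-5
a = -3: -3--4=1, -3--3=0, -3--1=-2, -3-0=-3, -3-1=-4
a = -1: -1--4=3, -1--3=2, -1--1=0, -1-0=-1, -1-1=-2
a = 0: 0--4=4, 0--3=3, 0--1=1, 0-0=0, 0-1=-1
a = 1: 1--4=5, 1--3=4, 1--1=2, 1-0=1, 1-1=0
Collecting distinct values (and noting 0 appears from a-a):
A - A = {-5, -4, -3, -2, -1, 0, 1, 2, 3, 4, 5}
|A - A| = 11

A - A = {-5, -4, -3, -2, -1, 0, 1, 2, 3, 4, 5}


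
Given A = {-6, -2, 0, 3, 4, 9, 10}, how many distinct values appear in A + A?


A + A = {a + a' : a, a' ∈ A}; |A| = 7.
General bounds: 2|A| - 1 ≤ |A + A| ≤ |A|(|A|+1)/2, i.e. 13 ≤ |A + A| ≤ 28.
Lower bound 2|A|-1 is attained iff A is an arithmetic progression.
Enumerate sums a + a' for a ≤ a' (symmetric, so this suffices):
a = -6: -6+-6=-12, -6+-2=-8, -6+0=-6, -6+3=-3, -6+4=-2, -6+9=3, -6+10=4
a = -2: -2+-2=-4, -2+0=-2, -2+3=1, -2+4=2, -2+9=7, -2+10=8
a = 0: 0+0=0, 0+3=3, 0+4=4, 0+9=9, 0+10=10
a = 3: 3+3=6, 3+4=7, 3+9=12, 3+10=13
a = 4: 4+4=8, 4+9=13, 4+10=14
a = 9: 9+9=18, 9+10=19
a = 10: 10+10=20
Distinct sums: {-12, -8, -6, -4, -3, -2, 0, 1, 2, 3, 4, 6, 7, 8, 9, 10, 12, 13, 14, 18, 19, 20}
|A + A| = 22

|A + A| = 22


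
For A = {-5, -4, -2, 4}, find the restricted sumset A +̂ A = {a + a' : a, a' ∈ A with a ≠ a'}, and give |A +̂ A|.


Restricted sumset: A +̂ A = {a + a' : a ∈ A, a' ∈ A, a ≠ a'}.
Equivalently, take A + A and drop any sum 2a that is achievable ONLY as a + a for a ∈ A (i.e. sums representable only with equal summands).
Enumerate pairs (a, a') with a < a' (symmetric, so each unordered pair gives one sum; this covers all a ≠ a'):
  -5 + -4 = -9
  -5 + -2 = -7
  -5 + 4 = -1
  -4 + -2 = -6
  -4 + 4 = 0
  -2 + 4 = 2
Collected distinct sums: {-9, -7, -6, -1, 0, 2}
|A +̂ A| = 6
(Reference bound: |A +̂ A| ≥ 2|A| - 3 for |A| ≥ 2, with |A| = 4 giving ≥ 5.)

|A +̂ A| = 6


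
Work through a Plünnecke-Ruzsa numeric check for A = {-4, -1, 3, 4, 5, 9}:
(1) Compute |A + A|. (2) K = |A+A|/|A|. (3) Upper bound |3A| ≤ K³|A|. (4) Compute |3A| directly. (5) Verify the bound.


|A| = 6.
Step 1: Compute A + A by enumerating all 36 pairs.
A + A = {-8, -5, -2, -1, 0, 1, 2, 3, 4, 5, 6, 7, 8, 9, 10, 12, 13, 14, 18}, so |A + A| = 19.
Step 2: Doubling constant K = |A + A|/|A| = 19/6 = 19/6 ≈ 3.1667.
Step 3: Plünnecke-Ruzsa gives |3A| ≤ K³·|A| = (3.1667)³ · 6 ≈ 190.5278.
Step 4: Compute 3A = A + A + A directly by enumerating all triples (a,b,c) ∈ A³; |3A| = 32.
Step 5: Check 32 ≤ 190.5278? Yes ✓.

K = 19/6, Plünnecke-Ruzsa bound K³|A| ≈ 190.5278, |3A| = 32, inequality holds.


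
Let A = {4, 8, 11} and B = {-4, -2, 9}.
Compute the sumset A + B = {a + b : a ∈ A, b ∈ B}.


A + B = {a + b : a ∈ A, b ∈ B}.
Enumerate all |A|·|B| = 3·3 = 9 pairs (a, b) and collect distinct sums.
a = 4: 4+-4=0, 4+-2=2, 4+9=13
a = 8: 8+-4=4, 8+-2=6, 8+9=17
a = 11: 11+-4=7, 11+-2=9, 11+9=20
Collecting distinct sums: A + B = {0, 2, 4, 6, 7, 9, 13, 17, 20}
|A + B| = 9

A + B = {0, 2, 4, 6, 7, 9, 13, 17, 20}


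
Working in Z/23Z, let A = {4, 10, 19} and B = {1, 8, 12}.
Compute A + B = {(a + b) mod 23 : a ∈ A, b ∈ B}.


Work in Z/23Z: reduce every sum a + b modulo 23.
Enumerate all 9 pairs:
a = 4: 4+1=5, 4+8=12, 4+12=16
a = 10: 10+1=11, 10+8=18, 10+12=22
a = 19: 19+1=20, 19+8=4, 19+12=8
Distinct residues collected: {4, 5, 8, 11, 12, 16, 18, 20, 22}
|A + B| = 9 (out of 23 total residues).

A + B = {4, 5, 8, 11, 12, 16, 18, 20, 22}


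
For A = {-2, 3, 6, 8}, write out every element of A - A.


A - A = {a - a' : a, a' ∈ A}.
Compute a - a' for each ordered pair (a, a'):
a = -2: -2--2=0, -2-3=-5, -2-6=-8, -2-8=-10
a = 3: 3--2=5, 3-3=0, 3-6=-3, 3-8=-5
a = 6: 6--2=8, 6-3=3, 6-6=0, 6-8=-2
a = 8: 8--2=10, 8-3=5, 8-6=2, 8-8=0
Collecting distinct values (and noting 0 appears from a-a):
A - A = {-10, -8, -5, -3, -2, 0, 2, 3, 5, 8, 10}
|A - A| = 11

A - A = {-10, -8, -5, -3, -2, 0, 2, 3, 5, 8, 10}


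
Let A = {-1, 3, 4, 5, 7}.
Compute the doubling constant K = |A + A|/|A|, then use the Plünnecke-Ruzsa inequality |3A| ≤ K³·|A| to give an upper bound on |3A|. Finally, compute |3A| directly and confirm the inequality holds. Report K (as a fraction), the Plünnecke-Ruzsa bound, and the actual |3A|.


|A| = 5.
Step 1: Compute A + A by enumerating all 25 pairs.
A + A = {-2, 2, 3, 4, 6, 7, 8, 9, 10, 11, 12, 14}, so |A + A| = 12.
Step 2: Doubling constant K = |A + A|/|A| = 12/5 = 12/5 ≈ 2.4000.
Step 3: Plünnecke-Ruzsa gives |3A| ≤ K³·|A| = (2.4000)³ · 5 ≈ 69.1200.
Step 4: Compute 3A = A + A + A directly by enumerating all triples (a,b,c) ∈ A³; |3A| = 20.
Step 5: Check 20 ≤ 69.1200? Yes ✓.

K = 12/5, Plünnecke-Ruzsa bound K³|A| ≈ 69.1200, |3A| = 20, inequality holds.


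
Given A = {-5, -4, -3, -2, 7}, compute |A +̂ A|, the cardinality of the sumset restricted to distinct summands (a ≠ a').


Restricted sumset: A +̂ A = {a + a' : a ∈ A, a' ∈ A, a ≠ a'}.
Equivalently, take A + A and drop any sum 2a that is achievable ONLY as a + a for a ∈ A (i.e. sums representable only with equal summands).
Enumerate pairs (a, a') with a < a' (symmetric, so each unordered pair gives one sum; this covers all a ≠ a'):
  -5 + -4 = -9
  -5 + -3 = -8
  -5 + -2 = -7
  -5 + 7 = 2
  -4 + -3 = -7
  -4 + -2 = -6
  -4 + 7 = 3
  -3 + -2 = -5
  -3 + 7 = 4
  -2 + 7 = 5
Collected distinct sums: {-9, -8, -7, -6, -5, 2, 3, 4, 5}
|A +̂ A| = 9
(Reference bound: |A +̂ A| ≥ 2|A| - 3 for |A| ≥ 2, with |A| = 5 giving ≥ 7.)

|A +̂ A| = 9


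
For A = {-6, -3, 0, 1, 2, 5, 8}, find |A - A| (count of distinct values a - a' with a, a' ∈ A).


A - A = {a - a' : a, a' ∈ A}; |A| = 7.
Bounds: 2|A|-1 ≤ |A - A| ≤ |A|² - |A| + 1, i.e. 13 ≤ |A - A| ≤ 43.
Note: 0 ∈ A - A always (from a - a). The set is symmetric: if d ∈ A - A then -d ∈ A - A.
Enumerate nonzero differences d = a - a' with a > a' (then include -d):
Positive differences: {1, 2, 3, 4, 5, 6, 7, 8, 11, 14}
Full difference set: {0} ∪ (positive diffs) ∪ (negative diffs).
|A - A| = 1 + 2·10 = 21 (matches direct enumeration: 21).

|A - A| = 21


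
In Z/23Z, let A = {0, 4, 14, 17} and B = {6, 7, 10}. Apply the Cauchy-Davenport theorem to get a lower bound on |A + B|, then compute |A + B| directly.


Cauchy-Davenport: |A + B| ≥ min(p, |A| + |B| - 1) for A, B nonempty in Z/pZ.
|A| = 4, |B| = 3, p = 23.
CD lower bound = min(23, 4 + 3 - 1) = min(23, 6) = 6.
Compute A + B mod 23 directly:
a = 0: 0+6=6, 0+7=7, 0+10=10
a = 4: 4+6=10, 4+7=11, 4+10=14
a = 14: 14+6=20, 14+7=21, 14+10=1
a = 17: 17+6=0, 17+7=1, 17+10=4
A + B = {0, 1, 4, 6, 7, 10, 11, 14, 20, 21}, so |A + B| = 10.
Verify: 10 ≥ 6? Yes ✓.

CD lower bound = 6, actual |A + B| = 10.


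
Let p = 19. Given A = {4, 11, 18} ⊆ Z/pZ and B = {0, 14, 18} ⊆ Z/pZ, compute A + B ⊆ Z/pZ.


Work in Z/19Z: reduce every sum a + b modulo 19.
Enumerate all 9 pairs:
a = 4: 4+0=4, 4+14=18, 4+18=3
a = 11: 11+0=11, 11+14=6, 11+18=10
a = 18: 18+0=18, 18+14=13, 18+18=17
Distinct residues collected: {3, 4, 6, 10, 11, 13, 17, 18}
|A + B| = 8 (out of 19 total residues).

A + B = {3, 4, 6, 10, 11, 13, 17, 18}


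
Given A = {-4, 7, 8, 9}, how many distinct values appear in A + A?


A + A = {a + a' : a, a' ∈ A}; |A| = 4.
General bounds: 2|A| - 1 ≤ |A + A| ≤ |A|(|A|+1)/2, i.e. 7 ≤ |A + A| ≤ 10.
Lower bound 2|A|-1 is attained iff A is an arithmetic progression.
Enumerate sums a + a' for a ≤ a' (symmetric, so this suffices):
a = -4: -4+-4=-8, -4+7=3, -4+8=4, -4+9=5
a = 7: 7+7=14, 7+8=15, 7+9=16
a = 8: 8+8=16, 8+9=17
a = 9: 9+9=18
Distinct sums: {-8, 3, 4, 5, 14, 15, 16, 17, 18}
|A + A| = 9

|A + A| = 9


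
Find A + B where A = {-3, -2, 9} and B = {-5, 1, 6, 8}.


A + B = {a + b : a ∈ A, b ∈ B}.
Enumerate all |A|·|B| = 3·4 = 12 pairs (a, b) and collect distinct sums.
a = -3: -3+-5=-8, -3+1=-2, -3+6=3, -3+8=5
a = -2: -2+-5=-7, -2+1=-1, -2+6=4, -2+8=6
a = 9: 9+-5=4, 9+1=10, 9+6=15, 9+8=17
Collecting distinct sums: A + B = {-8, -7, -2, -1, 3, 4, 5, 6, 10, 15, 17}
|A + B| = 11

A + B = {-8, -7, -2, -1, 3, 4, 5, 6, 10, 15, 17}


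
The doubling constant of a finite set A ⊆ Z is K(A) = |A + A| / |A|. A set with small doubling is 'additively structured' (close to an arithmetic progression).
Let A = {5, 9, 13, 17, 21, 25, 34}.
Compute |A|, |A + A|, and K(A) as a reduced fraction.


|A| = 7.
Compute A + A by enumerating all 49 pairs.
A + A = {10, 14, 18, 22, 26, 30, 34, 38, 39, 42, 43, 46, 47, 50, 51, 55, 59, 68}, so |A + A| = 18.
K = |A + A| / |A| = 18/7 (already in lowest terms) ≈ 2.5714.
Reference: AP of size 7 gives K = 13/7 ≈ 1.8571; a fully generic set of size 7 gives K ≈ 4.0000.

|A| = 7, |A + A| = 18, K = 18/7.


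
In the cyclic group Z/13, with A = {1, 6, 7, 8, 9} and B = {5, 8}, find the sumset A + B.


Work in Z/13Z: reduce every sum a + b modulo 13.
Enumerate all 10 pairs:
a = 1: 1+5=6, 1+8=9
a = 6: 6+5=11, 6+8=1
a = 7: 7+5=12, 7+8=2
a = 8: 8+5=0, 8+8=3
a = 9: 9+5=1, 9+8=4
Distinct residues collected: {0, 1, 2, 3, 4, 6, 9, 11, 12}
|A + B| = 9 (out of 13 total residues).

A + B = {0, 1, 2, 3, 4, 6, 9, 11, 12}


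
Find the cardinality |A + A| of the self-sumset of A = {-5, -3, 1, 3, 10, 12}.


A + A = {a + a' : a, a' ∈ A}; |A| = 6.
General bounds: 2|A| - 1 ≤ |A + A| ≤ |A|(|A|+1)/2, i.e. 11 ≤ |A + A| ≤ 21.
Lower bound 2|A|-1 is attained iff A is an arithmetic progression.
Enumerate sums a + a' for a ≤ a' (symmetric, so this suffices):
a = -5: -5+-5=-10, -5+-3=-8, -5+1=-4, -5+3=-2, -5+10=5, -5+12=7
a = -3: -3+-3=-6, -3+1=-2, -3+3=0, -3+10=7, -3+12=9
a = 1: 1+1=2, 1+3=4, 1+10=11, 1+12=13
a = 3: 3+3=6, 3+10=13, 3+12=15
a = 10: 10+10=20, 10+12=22
a = 12: 12+12=24
Distinct sums: {-10, -8, -6, -4, -2, 0, 2, 4, 5, 6, 7, 9, 11, 13, 15, 20, 22, 24}
|A + A| = 18

|A + A| = 18


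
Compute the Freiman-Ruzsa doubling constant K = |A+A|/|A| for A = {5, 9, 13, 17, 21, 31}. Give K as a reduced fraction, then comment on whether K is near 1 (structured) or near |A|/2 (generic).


|A| = 6.
Compute A + A by enumerating all 36 pairs.
A + A = {10, 14, 18, 22, 26, 30, 34, 36, 38, 40, 42, 44, 48, 52, 62}, so |A + A| = 15.
K = |A + A| / |A| = 15/6 = 5/2 ≈ 2.5000.
Reference: AP of size 6 gives K = 11/6 ≈ 1.8333; a fully generic set of size 6 gives K ≈ 3.5000.

|A| = 6, |A + A| = 15, K = 15/6 = 5/2.


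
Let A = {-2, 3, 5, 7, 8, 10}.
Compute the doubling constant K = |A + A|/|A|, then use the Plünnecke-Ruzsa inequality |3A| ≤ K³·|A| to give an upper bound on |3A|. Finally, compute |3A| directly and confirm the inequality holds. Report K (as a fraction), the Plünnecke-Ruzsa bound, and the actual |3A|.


|A| = 6.
Step 1: Compute A + A by enumerating all 36 pairs.
A + A = {-4, 1, 3, 5, 6, 8, 10, 11, 12, 13, 14, 15, 16, 17, 18, 20}, so |A + A| = 16.
Step 2: Doubling constant K = |A + A|/|A| = 16/6 = 16/6 ≈ 2.6667.
Step 3: Plünnecke-Ruzsa gives |3A| ≤ K³·|A| = (2.6667)³ · 6 ≈ 113.7778.
Step 4: Compute 3A = A + A + A directly by enumerating all triples (a,b,c) ∈ A³; |3A| = 28.
Step 5: Check 28 ≤ 113.7778? Yes ✓.

K = 16/6, Plünnecke-Ruzsa bound K³|A| ≈ 113.7778, |3A| = 28, inequality holds.


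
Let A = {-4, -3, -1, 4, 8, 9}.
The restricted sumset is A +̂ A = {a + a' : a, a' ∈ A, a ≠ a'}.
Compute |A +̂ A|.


Restricted sumset: A +̂ A = {a + a' : a ∈ A, a' ∈ A, a ≠ a'}.
Equivalently, take A + A and drop any sum 2a that is achievable ONLY as a + a for a ∈ A (i.e. sums representable only with equal summands).
Enumerate pairs (a, a') with a < a' (symmetric, so each unordered pair gives one sum; this covers all a ≠ a'):
  -4 + -3 = -7
  -4 + -1 = -5
  -4 + 4 = 0
  -4 + 8 = 4
  -4 + 9 = 5
  -3 + -1 = -4
  -3 + 4 = 1
  -3 + 8 = 5
  -3 + 9 = 6
  -1 + 4 = 3
  -1 + 8 = 7
  -1 + 9 = 8
  4 + 8 = 12
  4 + 9 = 13
  8 + 9 = 17
Collected distinct sums: {-7, -5, -4, 0, 1, 3, 4, 5, 6, 7, 8, 12, 13, 17}
|A +̂ A| = 14
(Reference bound: |A +̂ A| ≥ 2|A| - 3 for |A| ≥ 2, with |A| = 6 giving ≥ 9.)

|A +̂ A| = 14


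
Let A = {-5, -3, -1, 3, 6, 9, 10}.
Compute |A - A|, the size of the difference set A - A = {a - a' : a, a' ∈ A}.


A - A = {a - a' : a, a' ∈ A}; |A| = 7.
Bounds: 2|A|-1 ≤ |A - A| ≤ |A|² - |A| + 1, i.e. 13 ≤ |A - A| ≤ 43.
Note: 0 ∈ A - A always (from a - a). The set is symmetric: if d ∈ A - A then -d ∈ A - A.
Enumerate nonzero differences d = a - a' with a > a' (then include -d):
Positive differences: {1, 2, 3, 4, 6, 7, 8, 9, 10, 11, 12, 13, 14, 15}
Full difference set: {0} ∪ (positive diffs) ∪ (negative diffs).
|A - A| = 1 + 2·14 = 29 (matches direct enumeration: 29).

|A - A| = 29


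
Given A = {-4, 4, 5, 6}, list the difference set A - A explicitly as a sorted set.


A - A = {a - a' : a, a' ∈ A}.
Compute a - a' for each ordered pair (a, a'):
a = -4: -4--4=0, -4-4=-8, -4-5=-9, -4-6=-10
a = 4: 4--4=8, 4-4=0, 4-5=-1, 4-6=-2
a = 5: 5--4=9, 5-4=1, 5-5=0, 5-6=-1
a = 6: 6--4=10, 6-4=2, 6-5=1, 6-6=0
Collecting distinct values (and noting 0 appears from a-a):
A - A = {-10, -9, -8, -2, -1, 0, 1, 2, 8, 9, 10}
|A - A| = 11

A - A = {-10, -9, -8, -2, -1, 0, 1, 2, 8, 9, 10}


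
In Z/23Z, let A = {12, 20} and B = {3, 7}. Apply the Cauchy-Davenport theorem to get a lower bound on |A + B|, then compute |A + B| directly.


Cauchy-Davenport: |A + B| ≥ min(p, |A| + |B| - 1) for A, B nonempty in Z/pZ.
|A| = 2, |B| = 2, p = 23.
CD lower bound = min(23, 2 + 2 - 1) = min(23, 3) = 3.
Compute A + B mod 23 directly:
a = 12: 12+3=15, 12+7=19
a = 20: 20+3=0, 20+7=4
A + B = {0, 4, 15, 19}, so |A + B| = 4.
Verify: 4 ≥ 3? Yes ✓.

CD lower bound = 3, actual |A + B| = 4.


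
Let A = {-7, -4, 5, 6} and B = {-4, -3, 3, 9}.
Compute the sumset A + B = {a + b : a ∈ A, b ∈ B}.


A + B = {a + b : a ∈ A, b ∈ B}.
Enumerate all |A|·|B| = 4·4 = 16 pairs (a, b) and collect distinct sums.
a = -7: -7+-4=-11, -7+-3=-10, -7+3=-4, -7+9=2
a = -4: -4+-4=-8, -4+-3=-7, -4+3=-1, -4+9=5
a = 5: 5+-4=1, 5+-3=2, 5+3=8, 5+9=14
a = 6: 6+-4=2, 6+-3=3, 6+3=9, 6+9=15
Collecting distinct sums: A + B = {-11, -10, -8, -7, -4, -1, 1, 2, 3, 5, 8, 9, 14, 15}
|A + B| = 14

A + B = {-11, -10, -8, -7, -4, -1, 1, 2, 3, 5, 8, 9, 14, 15}


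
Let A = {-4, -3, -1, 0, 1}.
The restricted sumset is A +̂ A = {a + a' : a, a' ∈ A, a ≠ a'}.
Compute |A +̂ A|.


Restricted sumset: A +̂ A = {a + a' : a ∈ A, a' ∈ A, a ≠ a'}.
Equivalently, take A + A and drop any sum 2a that is achievable ONLY as a + a for a ∈ A (i.e. sums representable only with equal summands).
Enumerate pairs (a, a') with a < a' (symmetric, so each unordered pair gives one sum; this covers all a ≠ a'):
  -4 + -3 = -7
  -4 + -1 = -5
  -4 + 0 = -4
  -4 + 1 = -3
  -3 + -1 = -4
  -3 + 0 = -3
  -3 + 1 = -2
  -1 + 0 = -1
  -1 + 1 = 0
  0 + 1 = 1
Collected distinct sums: {-7, -5, -4, -3, -2, -1, 0, 1}
|A +̂ A| = 8
(Reference bound: |A +̂ A| ≥ 2|A| - 3 for |A| ≥ 2, with |A| = 5 giving ≥ 7.)

|A +̂ A| = 8


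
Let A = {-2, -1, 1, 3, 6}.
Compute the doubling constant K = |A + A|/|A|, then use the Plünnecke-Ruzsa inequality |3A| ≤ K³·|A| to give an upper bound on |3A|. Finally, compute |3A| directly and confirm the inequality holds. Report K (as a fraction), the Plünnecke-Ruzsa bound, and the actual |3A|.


|A| = 5.
Step 1: Compute A + A by enumerating all 25 pairs.
A + A = {-4, -3, -2, -1, 0, 1, 2, 4, 5, 6, 7, 9, 12}, so |A + A| = 13.
Step 2: Doubling constant K = |A + A|/|A| = 13/5 = 13/5 ≈ 2.6000.
Step 3: Plünnecke-Ruzsa gives |3A| ≤ K³·|A| = (2.6000)³ · 5 ≈ 87.8800.
Step 4: Compute 3A = A + A + A directly by enumerating all triples (a,b,c) ∈ A³; |3A| = 22.
Step 5: Check 22 ≤ 87.8800? Yes ✓.

K = 13/5, Plünnecke-Ruzsa bound K³|A| ≈ 87.8800, |3A| = 22, inequality holds.


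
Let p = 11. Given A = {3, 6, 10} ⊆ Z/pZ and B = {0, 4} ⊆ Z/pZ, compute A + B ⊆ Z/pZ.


Work in Z/11Z: reduce every sum a + b modulo 11.
Enumerate all 6 pairs:
a = 3: 3+0=3, 3+4=7
a = 6: 6+0=6, 6+4=10
a = 10: 10+0=10, 10+4=3
Distinct residues collected: {3, 6, 7, 10}
|A + B| = 4 (out of 11 total residues).

A + B = {3, 6, 7, 10}


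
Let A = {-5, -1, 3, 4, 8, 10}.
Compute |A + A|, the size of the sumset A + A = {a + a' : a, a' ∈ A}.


A + A = {a + a' : a, a' ∈ A}; |A| = 6.
General bounds: 2|A| - 1 ≤ |A + A| ≤ |A|(|A|+1)/2, i.e. 11 ≤ |A + A| ≤ 21.
Lower bound 2|A|-1 is attained iff A is an arithmetic progression.
Enumerate sums a + a' for a ≤ a' (symmetric, so this suffices):
a = -5: -5+-5=-10, -5+-1=-6, -5+3=-2, -5+4=-1, -5+8=3, -5+10=5
a = -1: -1+-1=-2, -1+3=2, -1+4=3, -1+8=7, -1+10=9
a = 3: 3+3=6, 3+4=7, 3+8=11, 3+10=13
a = 4: 4+4=8, 4+8=12, 4+10=14
a = 8: 8+8=16, 8+10=18
a = 10: 10+10=20
Distinct sums: {-10, -6, -2, -1, 2, 3, 5, 6, 7, 8, 9, 11, 12, 13, 14, 16, 18, 20}
|A + A| = 18

|A + A| = 18


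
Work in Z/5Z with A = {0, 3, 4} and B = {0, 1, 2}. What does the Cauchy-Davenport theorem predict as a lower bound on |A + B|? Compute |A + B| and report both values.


Cauchy-Davenport: |A + B| ≥ min(p, |A| + |B| - 1) for A, B nonempty in Z/pZ.
|A| = 3, |B| = 3, p = 5.
CD lower bound = min(5, 3 + 3 - 1) = min(5, 5) = 5.
Compute A + B mod 5 directly:
a = 0: 0+0=0, 0+1=1, 0+2=2
a = 3: 3+0=3, 3+1=4, 3+2=0
a = 4: 4+0=4, 4+1=0, 4+2=1
A + B = {0, 1, 2, 3, 4}, so |A + B| = 5.
Verify: 5 ≥ 5? Yes ✓.

CD lower bound = 5, actual |A + B| = 5.


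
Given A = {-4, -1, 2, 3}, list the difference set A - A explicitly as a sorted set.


A - A = {a - a' : a, a' ∈ A}.
Compute a - a' for each ordered pair (a, a'):
a = -4: -4--4=0, -4--1=-3, -4-2=-6, -4-3=-7
a = -1: -1--4=3, -1--1=0, -1-2=-3, -1-3=-4
a = 2: 2--4=6, 2--1=3, 2-2=0, 2-3=-1
a = 3: 3--4=7, 3--1=4, 3-2=1, 3-3=0
Collecting distinct values (and noting 0 appears from a-a):
A - A = {-7, -6, -4, -3, -1, 0, 1, 3, 4, 6, 7}
|A - A| = 11

A - A = {-7, -6, -4, -3, -1, 0, 1, 3, 4, 6, 7}


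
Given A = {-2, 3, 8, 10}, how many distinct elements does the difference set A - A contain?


A - A = {a - a' : a, a' ∈ A}; |A| = 4.
Bounds: 2|A|-1 ≤ |A - A| ≤ |A|² - |A| + 1, i.e. 7 ≤ |A - A| ≤ 13.
Note: 0 ∈ A - A always (from a - a). The set is symmetric: if d ∈ A - A then -d ∈ A - A.
Enumerate nonzero differences d = a - a' with a > a' (then include -d):
Positive differences: {2, 5, 7, 10, 12}
Full difference set: {0} ∪ (positive diffs) ∪ (negative diffs).
|A - A| = 1 + 2·5 = 11 (matches direct enumeration: 11).

|A - A| = 11


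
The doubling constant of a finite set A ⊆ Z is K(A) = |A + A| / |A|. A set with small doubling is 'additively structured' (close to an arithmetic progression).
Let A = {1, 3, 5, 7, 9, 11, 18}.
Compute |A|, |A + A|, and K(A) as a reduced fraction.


|A| = 7.
Compute A + A by enumerating all 49 pairs.
A + A = {2, 4, 6, 8, 10, 12, 14, 16, 18, 19, 20, 21, 22, 23, 25, 27, 29, 36}, so |A + A| = 18.
K = |A + A| / |A| = 18/7 (already in lowest terms) ≈ 2.5714.
Reference: AP of size 7 gives K = 13/7 ≈ 1.8571; a fully generic set of size 7 gives K ≈ 4.0000.

|A| = 7, |A + A| = 18, K = 18/7.


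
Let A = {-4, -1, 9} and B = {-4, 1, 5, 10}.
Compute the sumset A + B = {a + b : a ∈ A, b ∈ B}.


A + B = {a + b : a ∈ A, b ∈ B}.
Enumerate all |A|·|B| = 3·4 = 12 pairs (a, b) and collect distinct sums.
a = -4: -4+-4=-8, -4+1=-3, -4+5=1, -4+10=6
a = -1: -1+-4=-5, -1+1=0, -1+5=4, -1+10=9
a = 9: 9+-4=5, 9+1=10, 9+5=14, 9+10=19
Collecting distinct sums: A + B = {-8, -5, -3, 0, 1, 4, 5, 6, 9, 10, 14, 19}
|A + B| = 12

A + B = {-8, -5, -3, 0, 1, 4, 5, 6, 9, 10, 14, 19}


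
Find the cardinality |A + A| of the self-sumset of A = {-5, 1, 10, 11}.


A + A = {a + a' : a, a' ∈ A}; |A| = 4.
General bounds: 2|A| - 1 ≤ |A + A| ≤ |A|(|A|+1)/2, i.e. 7 ≤ |A + A| ≤ 10.
Lower bound 2|A|-1 is attained iff A is an arithmetic progression.
Enumerate sums a + a' for a ≤ a' (symmetric, so this suffices):
a = -5: -5+-5=-10, -5+1=-4, -5+10=5, -5+11=6
a = 1: 1+1=2, 1+10=11, 1+11=12
a = 10: 10+10=20, 10+11=21
a = 11: 11+11=22
Distinct sums: {-10, -4, 2, 5, 6, 11, 12, 20, 21, 22}
|A + A| = 10

|A + A| = 10


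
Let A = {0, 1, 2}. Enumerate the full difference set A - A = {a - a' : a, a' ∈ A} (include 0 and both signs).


A - A = {a - a' : a, a' ∈ A}.
Compute a - a' for each ordered pair (a, a'):
a = 0: 0-0=0, 0-1=-1, 0-2=-2
a = 1: 1-0=1, 1-1=0, 1-2=-1
a = 2: 2-0=2, 2-1=1, 2-2=0
Collecting distinct values (and noting 0 appears from a-a):
A - A = {-2, -1, 0, 1, 2}
|A - A| = 5

A - A = {-2, -1, 0, 1, 2}


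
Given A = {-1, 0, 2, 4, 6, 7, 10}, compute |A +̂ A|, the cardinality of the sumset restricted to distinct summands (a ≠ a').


Restricted sumset: A +̂ A = {a + a' : a ∈ A, a' ∈ A, a ≠ a'}.
Equivalently, take A + A and drop any sum 2a that is achievable ONLY as a + a for a ∈ A (i.e. sums representable only with equal summands).
Enumerate pairs (a, a') with a < a' (symmetric, so each unordered pair gives one sum; this covers all a ≠ a'):
  -1 + 0 = -1
  -1 + 2 = 1
  -1 + 4 = 3
  -1 + 6 = 5
  -1 + 7 = 6
  -1 + 10 = 9
  0 + 2 = 2
  0 + 4 = 4
  0 + 6 = 6
  0 + 7 = 7
  0 + 10 = 10
  2 + 4 = 6
  2 + 6 = 8
  2 + 7 = 9
  2 + 10 = 12
  4 + 6 = 10
  4 + 7 = 11
  4 + 10 = 14
  6 + 7 = 13
  6 + 10 = 16
  7 + 10 = 17
Collected distinct sums: {-1, 1, 2, 3, 4, 5, 6, 7, 8, 9, 10, 11, 12, 13, 14, 16, 17}
|A +̂ A| = 17
(Reference bound: |A +̂ A| ≥ 2|A| - 3 for |A| ≥ 2, with |A| = 7 giving ≥ 11.)

|A +̂ A| = 17


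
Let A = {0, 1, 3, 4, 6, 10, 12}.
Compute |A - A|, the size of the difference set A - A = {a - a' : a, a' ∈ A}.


A - A = {a - a' : a, a' ∈ A}; |A| = 7.
Bounds: 2|A|-1 ≤ |A - A| ≤ |A|² - |A| + 1, i.e. 13 ≤ |A - A| ≤ 43.
Note: 0 ∈ A - A always (from a - a). The set is symmetric: if d ∈ A - A then -d ∈ A - A.
Enumerate nonzero differences d = a - a' with a > a' (then include -d):
Positive differences: {1, 2, 3, 4, 5, 6, 7, 8, 9, 10, 11, 12}
Full difference set: {0} ∪ (positive diffs) ∪ (negative diffs).
|A - A| = 1 + 2·12 = 25 (matches direct enumeration: 25).

|A - A| = 25


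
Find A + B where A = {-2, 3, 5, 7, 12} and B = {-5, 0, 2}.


A + B = {a + b : a ∈ A, b ∈ B}.
Enumerate all |A|·|B| = 5·3 = 15 pairs (a, b) and collect distinct sums.
a = -2: -2+-5=-7, -2+0=-2, -2+2=0
a = 3: 3+-5=-2, 3+0=3, 3+2=5
a = 5: 5+-5=0, 5+0=5, 5+2=7
a = 7: 7+-5=2, 7+0=7, 7+2=9
a = 12: 12+-5=7, 12+0=12, 12+2=14
Collecting distinct sums: A + B = {-7, -2, 0, 2, 3, 5, 7, 9, 12, 14}
|A + B| = 10

A + B = {-7, -2, 0, 2, 3, 5, 7, 9, 12, 14}


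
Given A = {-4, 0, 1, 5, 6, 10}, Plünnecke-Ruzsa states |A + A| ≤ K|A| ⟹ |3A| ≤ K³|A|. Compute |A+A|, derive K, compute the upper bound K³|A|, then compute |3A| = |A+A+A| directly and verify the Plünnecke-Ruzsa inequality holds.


|A| = 6.
Step 1: Compute A + A by enumerating all 36 pairs.
A + A = {-8, -4, -3, 0, 1, 2, 5, 6, 7, 10, 11, 12, 15, 16, 20}, so |A + A| = 15.
Step 2: Doubling constant K = |A + A|/|A| = 15/6 = 15/6 ≈ 2.5000.
Step 3: Plünnecke-Ruzsa gives |3A| ≤ K³·|A| = (2.5000)³ · 6 ≈ 93.7500.
Step 4: Compute 3A = A + A + A directly by enumerating all triples (a,b,c) ∈ A³; |3A| = 28.
Step 5: Check 28 ≤ 93.7500? Yes ✓.

K = 15/6, Plünnecke-Ruzsa bound K³|A| ≈ 93.7500, |3A| = 28, inequality holds.


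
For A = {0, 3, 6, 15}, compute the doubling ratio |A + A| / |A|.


|A| = 4.
Compute A + A by enumerating all 16 pairs.
A + A = {0, 3, 6, 9, 12, 15, 18, 21, 30}, so |A + A| = 9.
K = |A + A| / |A| = 9/4 (already in lowest terms) ≈ 2.2500.
Reference: AP of size 4 gives K = 7/4 ≈ 1.7500; a fully generic set of size 4 gives K ≈ 2.5000.

|A| = 4, |A + A| = 9, K = 9/4.


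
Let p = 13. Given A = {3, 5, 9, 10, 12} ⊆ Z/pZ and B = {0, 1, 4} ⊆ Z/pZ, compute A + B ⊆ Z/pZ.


Work in Z/13Z: reduce every sum a + b modulo 13.
Enumerate all 15 pairs:
a = 3: 3+0=3, 3+1=4, 3+4=7
a = 5: 5+0=5, 5+1=6, 5+4=9
a = 9: 9+0=9, 9+1=10, 9+4=0
a = 10: 10+0=10, 10+1=11, 10+4=1
a = 12: 12+0=12, 12+1=0, 12+4=3
Distinct residues collected: {0, 1, 3, 4, 5, 6, 7, 9, 10, 11, 12}
|A + B| = 11 (out of 13 total residues).

A + B = {0, 1, 3, 4, 5, 6, 7, 9, 10, 11, 12}


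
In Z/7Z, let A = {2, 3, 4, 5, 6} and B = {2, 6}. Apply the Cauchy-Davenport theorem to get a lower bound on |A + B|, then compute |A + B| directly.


Cauchy-Davenport: |A + B| ≥ min(p, |A| + |B| - 1) for A, B nonempty in Z/pZ.
|A| = 5, |B| = 2, p = 7.
CD lower bound = min(7, 5 + 2 - 1) = min(7, 6) = 6.
Compute A + B mod 7 directly:
a = 2: 2+2=4, 2+6=1
a = 3: 3+2=5, 3+6=2
a = 4: 4+2=6, 4+6=3
a = 5: 5+2=0, 5+6=4
a = 6: 6+2=1, 6+6=5
A + B = {0, 1, 2, 3, 4, 5, 6}, so |A + B| = 7.
Verify: 7 ≥ 6? Yes ✓.

CD lower bound = 6, actual |A + B| = 7.


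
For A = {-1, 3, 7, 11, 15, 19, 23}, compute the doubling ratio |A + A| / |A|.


|A| = 7.
Compute A + A by enumerating all 49 pairs.
A + A = {-2, 2, 6, 10, 14, 18, 22, 26, 30, 34, 38, 42, 46}, so |A + A| = 13.
K = |A + A| / |A| = 13/7 (already in lowest terms) ≈ 1.8571.
Reference: AP of size 7 gives K = 13/7 ≈ 1.8571; a fully generic set of size 7 gives K ≈ 4.0000.

|A| = 7, |A + A| = 13, K = 13/7.


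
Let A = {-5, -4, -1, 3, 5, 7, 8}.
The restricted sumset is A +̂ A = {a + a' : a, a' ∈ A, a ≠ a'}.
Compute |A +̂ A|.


Restricted sumset: A +̂ A = {a + a' : a ∈ A, a' ∈ A, a ≠ a'}.
Equivalently, take A + A and drop any sum 2a that is achievable ONLY as a + a for a ∈ A (i.e. sums representable only with equal summands).
Enumerate pairs (a, a') with a < a' (symmetric, so each unordered pair gives one sum; this covers all a ≠ a'):
  -5 + -4 = -9
  -5 + -1 = -6
  -5 + 3 = -2
  -5 + 5 = 0
  -5 + 7 = 2
  -5 + 8 = 3
  -4 + -1 = -5
  -4 + 3 = -1
  -4 + 5 = 1
  -4 + 7 = 3
  -4 + 8 = 4
  -1 + 3 = 2
  -1 + 5 = 4
  -1 + 7 = 6
  -1 + 8 = 7
  3 + 5 = 8
  3 + 7 = 10
  3 + 8 = 11
  5 + 7 = 12
  5 + 8 = 13
  7 + 8 = 15
Collected distinct sums: {-9, -6, -5, -2, -1, 0, 1, 2, 3, 4, 6, 7, 8, 10, 11, 12, 13, 15}
|A +̂ A| = 18
(Reference bound: |A +̂ A| ≥ 2|A| - 3 for |A| ≥ 2, with |A| = 7 giving ≥ 11.)

|A +̂ A| = 18


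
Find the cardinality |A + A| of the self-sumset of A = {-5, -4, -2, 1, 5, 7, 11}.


A + A = {a + a' : a, a' ∈ A}; |A| = 7.
General bounds: 2|A| - 1 ≤ |A + A| ≤ |A|(|A|+1)/2, i.e. 13 ≤ |A + A| ≤ 28.
Lower bound 2|A|-1 is attained iff A is an arithmetic progression.
Enumerate sums a + a' for a ≤ a' (symmetric, so this suffices):
a = -5: -5+-5=-10, -5+-4=-9, -5+-2=-7, -5+1=-4, -5+5=0, -5+7=2, -5+11=6
a = -4: -4+-4=-8, -4+-2=-6, -4+1=-3, -4+5=1, -4+7=3, -4+11=7
a = -2: -2+-2=-4, -2+1=-1, -2+5=3, -2+7=5, -2+11=9
a = 1: 1+1=2, 1+5=6, 1+7=8, 1+11=12
a = 5: 5+5=10, 5+7=12, 5+11=16
a = 7: 7+7=14, 7+11=18
a = 11: 11+11=22
Distinct sums: {-10, -9, -8, -7, -6, -4, -3, -1, 0, 1, 2, 3, 5, 6, 7, 8, 9, 10, 12, 14, 16, 18, 22}
|A + A| = 23

|A + A| = 23


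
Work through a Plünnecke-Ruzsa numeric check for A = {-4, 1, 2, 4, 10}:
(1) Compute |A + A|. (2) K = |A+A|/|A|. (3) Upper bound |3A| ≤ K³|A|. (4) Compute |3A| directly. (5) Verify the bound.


|A| = 5.
Step 1: Compute A + A by enumerating all 25 pairs.
A + A = {-8, -3, -2, 0, 2, 3, 4, 5, 6, 8, 11, 12, 14, 20}, so |A + A| = 14.
Step 2: Doubling constant K = |A + A|/|A| = 14/5 = 14/5 ≈ 2.8000.
Step 3: Plünnecke-Ruzsa gives |3A| ≤ K³·|A| = (2.8000)³ · 5 ≈ 109.7600.
Step 4: Compute 3A = A + A + A directly by enumerating all triples (a,b,c) ∈ A³; |3A| = 27.
Step 5: Check 27 ≤ 109.7600? Yes ✓.

K = 14/5, Plünnecke-Ruzsa bound K³|A| ≈ 109.7600, |3A| = 27, inequality holds.


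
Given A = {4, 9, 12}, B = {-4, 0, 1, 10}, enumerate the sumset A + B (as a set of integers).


A + B = {a + b : a ∈ A, b ∈ B}.
Enumerate all |A|·|B| = 3·4 = 12 pairs (a, b) and collect distinct sums.
a = 4: 4+-4=0, 4+0=4, 4+1=5, 4+10=14
a = 9: 9+-4=5, 9+0=9, 9+1=10, 9+10=19
a = 12: 12+-4=8, 12+0=12, 12+1=13, 12+10=22
Collecting distinct sums: A + B = {0, 4, 5, 8, 9, 10, 12, 13, 14, 19, 22}
|A + B| = 11

A + B = {0, 4, 5, 8, 9, 10, 12, 13, 14, 19, 22}


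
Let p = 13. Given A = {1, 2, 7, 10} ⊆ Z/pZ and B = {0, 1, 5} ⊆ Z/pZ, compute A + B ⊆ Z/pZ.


Work in Z/13Z: reduce every sum a + b modulo 13.
Enumerate all 12 pairs:
a = 1: 1+0=1, 1+1=2, 1+5=6
a = 2: 2+0=2, 2+1=3, 2+5=7
a = 7: 7+0=7, 7+1=8, 7+5=12
a = 10: 10+0=10, 10+1=11, 10+5=2
Distinct residues collected: {1, 2, 3, 6, 7, 8, 10, 11, 12}
|A + B| = 9 (out of 13 total residues).

A + B = {1, 2, 3, 6, 7, 8, 10, 11, 12}


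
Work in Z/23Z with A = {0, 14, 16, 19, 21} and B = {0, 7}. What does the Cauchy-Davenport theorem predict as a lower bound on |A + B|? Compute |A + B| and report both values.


Cauchy-Davenport: |A + B| ≥ min(p, |A| + |B| - 1) for A, B nonempty in Z/pZ.
|A| = 5, |B| = 2, p = 23.
CD lower bound = min(23, 5 + 2 - 1) = min(23, 6) = 6.
Compute A + B mod 23 directly:
a = 0: 0+0=0, 0+7=7
a = 14: 14+0=14, 14+7=21
a = 16: 16+0=16, 16+7=0
a = 19: 19+0=19, 19+7=3
a = 21: 21+0=21, 21+7=5
A + B = {0, 3, 5, 7, 14, 16, 19, 21}, so |A + B| = 8.
Verify: 8 ≥ 6? Yes ✓.

CD lower bound = 6, actual |A + B| = 8.


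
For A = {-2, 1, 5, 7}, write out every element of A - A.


A - A = {a - a' : a, a' ∈ A}.
Compute a - a' for each ordered pair (a, a'):
a = -2: -2--2=0, -2-1=-3, -2-5=-7, -2-7=-9
a = 1: 1--2=3, 1-1=0, 1-5=-4, 1-7=-6
a = 5: 5--2=7, 5-1=4, 5-5=0, 5-7=-2
a = 7: 7--2=9, 7-1=6, 7-5=2, 7-7=0
Collecting distinct values (and noting 0 appears from a-a):
A - A = {-9, -7, -6, -4, -3, -2, 0, 2, 3, 4, 6, 7, 9}
|A - A| = 13

A - A = {-9, -7, -6, -4, -3, -2, 0, 2, 3, 4, 6, 7, 9}


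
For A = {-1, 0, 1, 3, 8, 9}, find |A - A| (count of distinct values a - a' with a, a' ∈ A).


A - A = {a - a' : a, a' ∈ A}; |A| = 6.
Bounds: 2|A|-1 ≤ |A - A| ≤ |A|² - |A| + 1, i.e. 11 ≤ |A - A| ≤ 31.
Note: 0 ∈ A - A always (from a - a). The set is symmetric: if d ∈ A - A then -d ∈ A - A.
Enumerate nonzero differences d = a - a' with a > a' (then include -d):
Positive differences: {1, 2, 3, 4, 5, 6, 7, 8, 9, 10}
Full difference set: {0} ∪ (positive diffs) ∪ (negative diffs).
|A - A| = 1 + 2·10 = 21 (matches direct enumeration: 21).

|A - A| = 21


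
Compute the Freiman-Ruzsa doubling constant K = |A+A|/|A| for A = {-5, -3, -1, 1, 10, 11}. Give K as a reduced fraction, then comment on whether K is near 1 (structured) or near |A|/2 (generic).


|A| = 6.
Compute A + A by enumerating all 36 pairs.
A + A = {-10, -8, -6, -4, -2, 0, 2, 5, 6, 7, 8, 9, 10, 11, 12, 20, 21, 22}, so |A + A| = 18.
K = |A + A| / |A| = 18/6 = 3/1 ≈ 3.0000.
Reference: AP of size 6 gives K = 11/6 ≈ 1.8333; a fully generic set of size 6 gives K ≈ 3.5000.

|A| = 6, |A + A| = 18, K = 18/6 = 3/1.
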